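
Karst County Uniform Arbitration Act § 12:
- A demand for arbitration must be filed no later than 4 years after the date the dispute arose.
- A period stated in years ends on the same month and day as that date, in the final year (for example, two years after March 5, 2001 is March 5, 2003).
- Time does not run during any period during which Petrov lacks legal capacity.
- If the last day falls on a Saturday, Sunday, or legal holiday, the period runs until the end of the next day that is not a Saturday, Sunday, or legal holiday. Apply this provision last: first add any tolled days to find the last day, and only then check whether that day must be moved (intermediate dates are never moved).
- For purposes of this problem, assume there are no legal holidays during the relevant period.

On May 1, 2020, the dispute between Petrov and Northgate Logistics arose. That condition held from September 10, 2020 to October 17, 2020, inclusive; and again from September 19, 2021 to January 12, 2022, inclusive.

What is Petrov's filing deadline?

4 years after May 1, 2020 is May 1, 2024.
From September 10, 2020 through October 17, 2020 inclusive is 38 days; tolling adds 38 days: May 1, 2024 + 38 days = June 8, 2024.
From September 19, 2021 through January 12, 2022 inclusive is 116 days; tolling adds 116 days: June 8, 2024 + 116 days = October 2, 2024.
October 2, 2024 is a Wednesday and not a legal holiday, so no extension applies.

October 2, 2024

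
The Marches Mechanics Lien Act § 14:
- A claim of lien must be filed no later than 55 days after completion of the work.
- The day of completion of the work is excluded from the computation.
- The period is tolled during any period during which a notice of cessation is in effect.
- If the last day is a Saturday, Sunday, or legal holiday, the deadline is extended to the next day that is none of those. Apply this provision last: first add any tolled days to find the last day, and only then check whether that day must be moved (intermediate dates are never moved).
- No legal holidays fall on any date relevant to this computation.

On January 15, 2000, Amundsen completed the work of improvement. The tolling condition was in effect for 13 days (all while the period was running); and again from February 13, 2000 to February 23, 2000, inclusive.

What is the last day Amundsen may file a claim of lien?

55 days after January 15, 2000 is March 10, 2000.
Tolling adds 13 days: March 10, 2000 + 13 days = March 23, 2000.
From February 13, 2000 through February 23, 2000 inclusive is 11 days; tolling adds 11 days: March 23, 2000 + 11 days = April 3, 2000.
April 3, 2000 is a Monday and not a legal holiday, so no extension applies.

April 3, 2000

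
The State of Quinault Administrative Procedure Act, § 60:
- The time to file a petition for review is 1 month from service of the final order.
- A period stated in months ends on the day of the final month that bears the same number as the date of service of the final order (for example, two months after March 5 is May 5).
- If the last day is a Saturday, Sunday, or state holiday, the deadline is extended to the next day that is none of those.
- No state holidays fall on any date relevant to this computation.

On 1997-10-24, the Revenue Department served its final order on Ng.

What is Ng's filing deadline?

1 month after 1997-10-24 is November 24, 1997.
November 24, 1997 is a Monday and not a state holiday, so no extension applies.

November 24, 1997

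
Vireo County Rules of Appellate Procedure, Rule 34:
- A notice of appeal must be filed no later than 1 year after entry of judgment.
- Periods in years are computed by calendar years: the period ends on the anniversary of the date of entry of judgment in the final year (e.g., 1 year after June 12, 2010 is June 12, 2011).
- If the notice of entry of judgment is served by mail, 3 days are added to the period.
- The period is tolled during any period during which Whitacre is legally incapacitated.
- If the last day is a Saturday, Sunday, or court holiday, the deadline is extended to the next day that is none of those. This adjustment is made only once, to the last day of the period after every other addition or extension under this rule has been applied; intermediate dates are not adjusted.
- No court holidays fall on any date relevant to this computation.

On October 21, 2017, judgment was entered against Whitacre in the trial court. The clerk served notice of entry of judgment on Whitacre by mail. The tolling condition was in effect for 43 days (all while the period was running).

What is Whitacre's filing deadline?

December 6, 2018

1 year after October 21, 2017 is October 21, 2018.
Service was by mail, adding 3 days: October 21, 2018 + 3 days = October 24, 2018.
Tolling adds 43 days: October 24, 2018 + 43 days = December 6, 2018.
December 6, 2018 is a Thursday and not a court holiday, so no extension applies.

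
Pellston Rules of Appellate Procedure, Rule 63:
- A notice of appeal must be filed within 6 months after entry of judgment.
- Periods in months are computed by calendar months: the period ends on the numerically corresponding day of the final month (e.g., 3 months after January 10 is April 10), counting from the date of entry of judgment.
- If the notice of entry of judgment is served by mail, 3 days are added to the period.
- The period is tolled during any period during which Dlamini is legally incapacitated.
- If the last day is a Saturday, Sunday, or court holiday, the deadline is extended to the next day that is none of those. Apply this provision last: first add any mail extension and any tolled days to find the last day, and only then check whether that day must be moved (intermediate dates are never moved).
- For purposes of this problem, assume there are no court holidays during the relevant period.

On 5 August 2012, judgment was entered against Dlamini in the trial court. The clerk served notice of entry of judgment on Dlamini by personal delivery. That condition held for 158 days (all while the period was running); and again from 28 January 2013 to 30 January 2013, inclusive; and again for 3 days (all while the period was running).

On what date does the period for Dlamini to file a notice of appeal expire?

6 months after 5 August 2012 is February 5, 2013.
Service was not by mail, so no mail extension applies.
Tolling adds 158 days: February 5, 2013 + 158 days = July 13, 2013.
From January 28, 2013 through January 30, 2013 inclusive is 3 days; tolling adds 3 days: July 13, 2013 + 3 days = July 16, 2013.
Tolling adds 3 days: July 16, 2013 + 3 days = July 19, 2013.
July 19, 2013 is a Friday and not a court holiday, so no extension applies.

July 19, 2013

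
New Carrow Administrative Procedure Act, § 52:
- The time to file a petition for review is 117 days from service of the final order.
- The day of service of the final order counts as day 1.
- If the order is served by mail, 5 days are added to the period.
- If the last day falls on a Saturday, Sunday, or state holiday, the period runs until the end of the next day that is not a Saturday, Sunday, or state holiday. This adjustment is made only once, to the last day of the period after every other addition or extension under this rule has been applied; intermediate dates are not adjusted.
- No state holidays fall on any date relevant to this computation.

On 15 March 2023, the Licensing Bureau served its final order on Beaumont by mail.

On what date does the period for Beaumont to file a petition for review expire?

July 14, 2023

Counting 15 March 2023 as day 1, day 117 is July 9, 2023.
Service was by mail, adding 5 days: July 9, 2023 + 5 days = July 14, 2023.
July 14, 2023 is a Friday and not a state holiday, so no extension applies.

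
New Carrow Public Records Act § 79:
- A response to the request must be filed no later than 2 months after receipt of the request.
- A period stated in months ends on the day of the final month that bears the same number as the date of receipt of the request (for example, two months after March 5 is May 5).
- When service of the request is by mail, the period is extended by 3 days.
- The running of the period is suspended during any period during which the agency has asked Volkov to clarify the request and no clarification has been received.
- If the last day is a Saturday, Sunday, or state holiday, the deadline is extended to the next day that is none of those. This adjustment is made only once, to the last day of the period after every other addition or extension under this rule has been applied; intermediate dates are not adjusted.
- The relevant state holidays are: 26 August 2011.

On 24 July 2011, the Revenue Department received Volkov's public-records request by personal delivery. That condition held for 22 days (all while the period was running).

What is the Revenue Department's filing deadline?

2 months after 24 July 2011 is September 24, 2011.
Service was not by mail, so no mail extension applies.
Tolling adds 22 days: September 24, 2011 + 22 days = October 16, 2011.
October 16, 2011 is Sunday. The next qualifying day is October 17, 2011.

October 17, 2011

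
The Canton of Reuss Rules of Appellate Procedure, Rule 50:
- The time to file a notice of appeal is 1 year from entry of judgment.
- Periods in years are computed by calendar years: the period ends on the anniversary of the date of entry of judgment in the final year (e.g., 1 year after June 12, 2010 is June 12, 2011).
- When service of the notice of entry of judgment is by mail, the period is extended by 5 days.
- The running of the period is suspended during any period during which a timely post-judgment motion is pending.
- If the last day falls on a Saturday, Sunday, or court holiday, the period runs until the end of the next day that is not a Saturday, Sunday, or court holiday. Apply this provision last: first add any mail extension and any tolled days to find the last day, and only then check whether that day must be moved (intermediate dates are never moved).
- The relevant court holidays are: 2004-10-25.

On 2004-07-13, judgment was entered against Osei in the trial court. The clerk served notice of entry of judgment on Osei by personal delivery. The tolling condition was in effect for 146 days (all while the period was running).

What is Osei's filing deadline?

December 6, 2005

1 year after 2004-07-13 is July 13, 2005.
Service was not by mail, so no mail extension applies.
Tolling adds 146 days: July 13, 2005 + 146 days = December 6, 2005.
December 6, 2005 is a Tuesday and not a court holiday, so no extension applies.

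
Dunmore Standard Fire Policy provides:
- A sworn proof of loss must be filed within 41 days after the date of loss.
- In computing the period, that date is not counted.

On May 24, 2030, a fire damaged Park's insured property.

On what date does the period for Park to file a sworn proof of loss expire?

41 days after May 24, 2030 is July 4, 2030.

July 4, 2030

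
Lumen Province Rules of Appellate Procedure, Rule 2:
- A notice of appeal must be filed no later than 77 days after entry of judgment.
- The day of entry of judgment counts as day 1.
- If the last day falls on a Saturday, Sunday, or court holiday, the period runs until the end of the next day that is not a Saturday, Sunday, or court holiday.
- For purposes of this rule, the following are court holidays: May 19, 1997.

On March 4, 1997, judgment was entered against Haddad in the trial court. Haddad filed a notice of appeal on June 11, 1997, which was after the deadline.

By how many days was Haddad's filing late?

22 days

Counting March 4, 1997 as day 1, day 77 is May 19, 1997.
May 19, 1997 is a listed holiday. The next qualifying day is May 20, 1997.
The deadline is May 20, 1997; from May 20, 1997 to June 11, 1997 is 22 days.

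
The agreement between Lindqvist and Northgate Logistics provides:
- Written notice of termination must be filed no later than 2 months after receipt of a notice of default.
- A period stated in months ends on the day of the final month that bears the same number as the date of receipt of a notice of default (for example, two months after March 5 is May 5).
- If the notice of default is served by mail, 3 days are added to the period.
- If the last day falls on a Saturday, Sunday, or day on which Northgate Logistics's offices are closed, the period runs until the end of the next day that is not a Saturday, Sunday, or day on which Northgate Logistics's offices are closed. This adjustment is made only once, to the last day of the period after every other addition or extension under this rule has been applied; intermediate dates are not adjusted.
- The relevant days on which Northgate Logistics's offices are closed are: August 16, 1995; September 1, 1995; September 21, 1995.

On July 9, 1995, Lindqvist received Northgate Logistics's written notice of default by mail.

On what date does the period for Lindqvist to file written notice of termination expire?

2 months after July 9, 1995 is September 9, 1995.
Service was by mail, adding 3 days: September 9, 1995 + 3 days = September 12, 1995.
September 12, 1995 is a Tuesday and not a day on which Northgate Logistics's offices are closed, so no extension applies.

September 12, 1995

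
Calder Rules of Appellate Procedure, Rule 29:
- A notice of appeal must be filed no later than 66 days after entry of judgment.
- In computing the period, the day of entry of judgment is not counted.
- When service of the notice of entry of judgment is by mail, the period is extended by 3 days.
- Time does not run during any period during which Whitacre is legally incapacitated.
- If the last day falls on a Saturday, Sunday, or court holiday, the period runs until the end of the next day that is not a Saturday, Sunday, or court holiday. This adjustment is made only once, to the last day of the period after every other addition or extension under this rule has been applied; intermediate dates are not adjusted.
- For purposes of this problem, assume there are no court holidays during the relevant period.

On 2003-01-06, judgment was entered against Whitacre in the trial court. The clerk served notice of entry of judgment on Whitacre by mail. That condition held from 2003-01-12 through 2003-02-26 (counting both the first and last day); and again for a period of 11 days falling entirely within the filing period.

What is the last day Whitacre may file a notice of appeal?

May 12, 2003

66 days after 2003-01-06 is March 13, 2003.
Service was by mail, adding 3 days: March 13, 2003 + 3 days = March 16, 2003.
From January 12, 2003 through February 26, 2003 inclusive is 46 days; tolling adds 46 days: March 16, 2003 + 46 days = May 1, 2003.
Tolling adds 11 days: May 1, 2003 + 11 days = May 12, 2003.
May 12, 2003 is a Monday and not a court holiday, so no extension applies.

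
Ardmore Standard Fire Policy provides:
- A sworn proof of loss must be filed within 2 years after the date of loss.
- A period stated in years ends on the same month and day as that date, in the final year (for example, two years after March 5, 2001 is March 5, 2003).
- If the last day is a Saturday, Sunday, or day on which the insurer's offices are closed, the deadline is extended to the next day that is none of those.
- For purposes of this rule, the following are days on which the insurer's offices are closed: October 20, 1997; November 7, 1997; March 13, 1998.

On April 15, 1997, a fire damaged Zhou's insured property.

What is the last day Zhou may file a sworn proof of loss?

April 15, 1999

2 years after April 15, 1997 is April 15, 1999.
April 15, 1999 is a Thursday and not a day on which the insurer's offices are closed, so no extension applies.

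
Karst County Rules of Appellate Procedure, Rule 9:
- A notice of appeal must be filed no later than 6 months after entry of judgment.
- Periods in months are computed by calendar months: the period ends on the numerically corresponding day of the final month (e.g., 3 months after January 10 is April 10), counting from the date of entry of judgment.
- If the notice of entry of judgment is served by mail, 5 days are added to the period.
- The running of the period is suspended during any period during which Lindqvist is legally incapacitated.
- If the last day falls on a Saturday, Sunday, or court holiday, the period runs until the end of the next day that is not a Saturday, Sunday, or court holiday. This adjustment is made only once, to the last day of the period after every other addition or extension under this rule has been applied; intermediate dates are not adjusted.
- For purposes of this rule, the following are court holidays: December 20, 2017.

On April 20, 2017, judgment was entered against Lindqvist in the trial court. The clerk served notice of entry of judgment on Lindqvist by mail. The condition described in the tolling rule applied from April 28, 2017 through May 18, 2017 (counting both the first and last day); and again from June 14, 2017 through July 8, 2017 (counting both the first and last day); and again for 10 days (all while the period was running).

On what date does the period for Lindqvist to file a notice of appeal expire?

6 months after April 20, 2017 is October 20, 2017.
Service was by mail, adding 5 days: October 20, 2017 + 5 days = October 25, 2017.
From April 28, 2017 through May 18, 2017 inclusive is 21 days; tolling adds 21 days: October 25, 2017 + 21 days = November 15, 2017.
From June 14, 2017 through July 8, 2017 inclusive is 25 days; tolling adds 25 days: November 15, 2017 + 25 days = December 10, 2017.
Tolling adds 10 days: December 10, 2017 + 10 days = December 20, 2017.
December 20, 2017 is a listed holiday. The next qualifying day is December 21, 2017.

December 21, 2017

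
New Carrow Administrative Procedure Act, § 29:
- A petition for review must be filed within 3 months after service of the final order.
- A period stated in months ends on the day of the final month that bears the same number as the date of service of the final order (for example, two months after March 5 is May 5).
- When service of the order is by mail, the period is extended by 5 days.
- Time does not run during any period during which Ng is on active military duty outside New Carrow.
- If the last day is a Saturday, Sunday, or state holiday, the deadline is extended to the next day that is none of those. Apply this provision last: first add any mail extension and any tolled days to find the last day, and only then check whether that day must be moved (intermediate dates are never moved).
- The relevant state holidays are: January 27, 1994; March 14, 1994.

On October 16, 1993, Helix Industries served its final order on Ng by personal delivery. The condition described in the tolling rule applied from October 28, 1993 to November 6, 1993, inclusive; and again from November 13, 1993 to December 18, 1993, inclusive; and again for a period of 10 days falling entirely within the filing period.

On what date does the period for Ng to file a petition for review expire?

3 months after October 16, 1993 is January 16, 1994.
Service was not by mail, so no mail extension applies.
From October 28, 1993 through November 6, 1993 inclusive is 10 days; tolling adds 10 days: January 16, 1994 + 10 days = January 26, 1994.
From November 13, 1993 through December 18, 1993 inclusive is 36 days; tolling adds 36 days: January 26, 1994 + 36 days = March 3, 1994.
Tolling adds 10 days: March 3, 1994 + 10 days = March 13, 1994.
March 13, 1994 is Sunday; March 14, 1994 is a listed holiday. The next qualifying day is March 15, 1994.

March 15, 1994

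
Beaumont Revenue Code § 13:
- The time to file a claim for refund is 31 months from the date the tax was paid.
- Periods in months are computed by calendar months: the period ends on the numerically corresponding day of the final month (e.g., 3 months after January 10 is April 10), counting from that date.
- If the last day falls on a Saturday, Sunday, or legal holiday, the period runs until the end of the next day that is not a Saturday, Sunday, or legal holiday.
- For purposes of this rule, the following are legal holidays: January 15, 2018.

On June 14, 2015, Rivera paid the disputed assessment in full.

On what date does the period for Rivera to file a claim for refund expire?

January 16, 2018

31 months after June 14, 2015 is January 14, 2018.
January 14, 2018 is Sunday; January 15, 2018 is a listed holiday. The next qualifying day is January 16, 2018.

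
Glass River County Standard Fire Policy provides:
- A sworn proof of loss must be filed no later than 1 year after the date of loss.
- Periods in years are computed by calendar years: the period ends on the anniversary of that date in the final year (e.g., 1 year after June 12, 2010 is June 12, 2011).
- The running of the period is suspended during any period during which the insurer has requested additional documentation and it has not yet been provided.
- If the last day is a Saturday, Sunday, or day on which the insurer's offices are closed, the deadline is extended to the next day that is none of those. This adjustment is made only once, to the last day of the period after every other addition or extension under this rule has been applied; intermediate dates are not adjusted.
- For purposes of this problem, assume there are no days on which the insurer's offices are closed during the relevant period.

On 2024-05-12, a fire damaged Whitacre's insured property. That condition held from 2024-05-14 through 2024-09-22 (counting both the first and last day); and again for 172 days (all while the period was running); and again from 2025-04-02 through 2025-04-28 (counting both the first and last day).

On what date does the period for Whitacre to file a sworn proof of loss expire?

April 8, 2026

1 year after 2024-05-12 is May 12, 2025.
From May 14, 2024 through September 22, 2024 inclusive is 132 days; tolling adds 132 days: May 12, 2025 + 132 days = September 21, 2025.
Tolling adds 172 days: September 21, 2025 + 172 days = March 12, 2026.
From April 2, 2025 through April 28, 2025 inclusive is 27 days; tolling adds 27 days: March 12, 2026 + 27 days = April 8, 2026.
April 8, 2026 is a Wednesday and not a day on which the insurer's offices are closed, so no extension applies.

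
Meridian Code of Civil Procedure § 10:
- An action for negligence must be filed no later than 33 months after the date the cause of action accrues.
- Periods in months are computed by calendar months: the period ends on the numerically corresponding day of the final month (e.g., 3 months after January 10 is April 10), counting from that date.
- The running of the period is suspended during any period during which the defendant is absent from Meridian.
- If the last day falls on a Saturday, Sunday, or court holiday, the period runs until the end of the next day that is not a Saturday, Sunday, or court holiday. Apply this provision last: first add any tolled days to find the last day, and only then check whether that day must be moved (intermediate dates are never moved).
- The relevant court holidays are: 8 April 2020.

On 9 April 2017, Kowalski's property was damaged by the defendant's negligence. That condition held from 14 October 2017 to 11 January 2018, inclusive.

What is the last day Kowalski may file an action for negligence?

33 months after 9 April 2017 is January 9, 2020.
From October 14, 2017 through January 11, 2018 inclusive is 90 days; tolling adds 90 days: January 9, 2020 + 90 days = April 8, 2020.
April 8, 2020 is a listed holiday. The next qualifying day is April 9, 2020.

April 9, 2020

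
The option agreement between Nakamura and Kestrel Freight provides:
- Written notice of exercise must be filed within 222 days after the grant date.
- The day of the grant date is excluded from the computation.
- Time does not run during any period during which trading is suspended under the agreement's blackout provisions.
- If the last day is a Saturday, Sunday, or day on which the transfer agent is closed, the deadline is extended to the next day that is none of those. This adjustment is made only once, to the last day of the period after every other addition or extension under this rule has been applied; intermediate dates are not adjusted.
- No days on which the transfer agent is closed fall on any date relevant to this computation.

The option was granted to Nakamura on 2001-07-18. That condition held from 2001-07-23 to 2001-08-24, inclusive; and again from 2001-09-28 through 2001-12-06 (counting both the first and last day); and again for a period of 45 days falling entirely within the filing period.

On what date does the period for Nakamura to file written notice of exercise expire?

July 23, 2002

222 days after 2001-07-18 is February 25, 2002.
From July 23, 2001 through August 24, 2001 inclusive is 33 days; tolling adds 33 days: February 25, 2002 + 33 days = March 30, 2002.
From September 28, 2001 through December 6, 2001 inclusive is 70 days; tolling adds 70 days: March 30, 2002 + 70 days = June 8, 2002.
Tolling adds 45 days: June 8, 2002 + 45 days = July 23, 2002.
July 23, 2002 is a Tuesday and not a day on which the transfer agent is closed, so no extension applies.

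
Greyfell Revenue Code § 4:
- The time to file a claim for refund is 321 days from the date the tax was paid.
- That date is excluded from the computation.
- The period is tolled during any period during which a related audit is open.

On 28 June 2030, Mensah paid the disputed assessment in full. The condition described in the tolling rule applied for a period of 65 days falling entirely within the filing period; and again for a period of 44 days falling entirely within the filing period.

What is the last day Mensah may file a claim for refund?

321 days after 28 June 2030 is May 15, 2031.
Tolling adds 65 days: May 15, 2031 + 65 days = July 19, 2031.
Tolling adds 44 days: July 19, 2031 + 44 days = September 1, 2031.

September 1, 2031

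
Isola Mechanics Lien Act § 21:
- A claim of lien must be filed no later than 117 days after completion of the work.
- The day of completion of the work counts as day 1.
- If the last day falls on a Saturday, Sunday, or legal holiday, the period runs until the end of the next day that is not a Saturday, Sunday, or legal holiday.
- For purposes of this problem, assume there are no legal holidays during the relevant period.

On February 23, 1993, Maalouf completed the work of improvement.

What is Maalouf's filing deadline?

Counting February 23, 1993 as day 1, day 117 is June 19, 1993.
June 19, 1993 is Saturday; June 20, 1993 is Sunday. The next qualifying day is June 21, 1993.

June 21, 1993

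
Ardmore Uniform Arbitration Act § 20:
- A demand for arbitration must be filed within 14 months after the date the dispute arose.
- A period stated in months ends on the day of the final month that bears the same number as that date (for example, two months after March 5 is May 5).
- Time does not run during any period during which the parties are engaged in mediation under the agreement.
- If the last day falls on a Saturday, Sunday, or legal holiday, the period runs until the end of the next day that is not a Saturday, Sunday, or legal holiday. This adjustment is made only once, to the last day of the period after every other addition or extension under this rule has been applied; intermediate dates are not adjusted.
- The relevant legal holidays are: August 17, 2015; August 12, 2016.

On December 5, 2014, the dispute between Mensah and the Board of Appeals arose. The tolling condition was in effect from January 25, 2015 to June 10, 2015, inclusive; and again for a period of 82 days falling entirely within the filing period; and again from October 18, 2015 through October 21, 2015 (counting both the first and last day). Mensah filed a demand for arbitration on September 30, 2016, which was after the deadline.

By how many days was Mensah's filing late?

15 days

14 months after December 5, 2014 is February 5, 2016.
From January 25, 2015 through June 10, 2015 inclusive is 137 days; tolling adds 137 days: February 5, 2016 + 137 days = June 21, 2016.
Tolling adds 82 days: June 21, 2016 + 82 days = September 11, 2016.
From October 18, 2015 through October 21, 2015 inclusive is 4 days; tolling adds 4 days: September 11, 2016 + 4 days = September 15, 2016.
September 15, 2016 is a Thursday and not a legal holiday, so no extension applies.
The deadline is September 15, 2016; from September 15, 2016 to September 30, 2016 is 15 days.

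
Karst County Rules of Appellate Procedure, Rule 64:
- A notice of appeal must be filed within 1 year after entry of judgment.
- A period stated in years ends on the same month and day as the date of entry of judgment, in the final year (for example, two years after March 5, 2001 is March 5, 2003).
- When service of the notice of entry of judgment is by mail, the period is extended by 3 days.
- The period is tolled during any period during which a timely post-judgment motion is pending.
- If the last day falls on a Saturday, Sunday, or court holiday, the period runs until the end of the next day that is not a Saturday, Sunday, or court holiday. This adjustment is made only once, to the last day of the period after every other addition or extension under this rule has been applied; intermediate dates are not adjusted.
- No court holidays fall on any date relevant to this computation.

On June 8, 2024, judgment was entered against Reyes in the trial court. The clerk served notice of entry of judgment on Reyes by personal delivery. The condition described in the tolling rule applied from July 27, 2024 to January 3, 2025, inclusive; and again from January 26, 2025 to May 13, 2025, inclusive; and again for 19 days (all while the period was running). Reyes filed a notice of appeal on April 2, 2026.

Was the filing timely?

1 year after June 8, 2024 is June 8, 2025.
Service was not by mail, so no mail extension applies.
From July 27, 2024 through January 3, 2025 inclusive is 161 days; tolling adds 161 days: June 8, 2025 + 161 days = November 16, 2025.
From January 26, 2025 through May 13, 2025 inclusive is 108 days; tolling adds 108 days: November 16, 2025 + 108 days = March 4, 2026.
Tolling adds 19 days: March 4, 2026 + 19 days = March 23, 2026.
March 23, 2026 is a Monday and not a court holiday, so no extension applies.
The deadline is March 23, 2026; the filing on April 2, 2026 is after that date.

No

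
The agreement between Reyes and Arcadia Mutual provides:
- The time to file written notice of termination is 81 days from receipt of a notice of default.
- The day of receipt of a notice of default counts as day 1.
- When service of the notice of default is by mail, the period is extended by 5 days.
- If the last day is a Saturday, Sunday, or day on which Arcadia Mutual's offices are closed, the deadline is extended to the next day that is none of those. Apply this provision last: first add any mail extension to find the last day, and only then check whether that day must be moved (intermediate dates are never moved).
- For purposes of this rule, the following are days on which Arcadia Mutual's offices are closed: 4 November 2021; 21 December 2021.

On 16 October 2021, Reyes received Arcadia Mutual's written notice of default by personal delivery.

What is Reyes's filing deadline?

January 4, 2022

Counting 16 October 2021 as day 1, day 81 is January 4, 2022.
Service was not by mail, so no mail extension applies.
January 4, 2022 is a Tuesday and not a day on which Arcadia Mutual's offices are closed, so no extension applies.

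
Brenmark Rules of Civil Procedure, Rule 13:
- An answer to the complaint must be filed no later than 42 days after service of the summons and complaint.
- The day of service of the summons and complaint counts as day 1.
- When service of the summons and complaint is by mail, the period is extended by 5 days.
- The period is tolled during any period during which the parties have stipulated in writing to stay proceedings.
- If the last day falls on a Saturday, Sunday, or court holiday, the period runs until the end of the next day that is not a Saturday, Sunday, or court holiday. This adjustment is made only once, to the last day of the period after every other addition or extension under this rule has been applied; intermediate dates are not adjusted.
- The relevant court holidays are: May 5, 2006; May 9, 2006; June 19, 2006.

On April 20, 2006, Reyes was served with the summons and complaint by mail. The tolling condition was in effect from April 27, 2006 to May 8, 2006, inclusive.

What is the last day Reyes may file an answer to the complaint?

June 20, 2006

Counting April 20, 2006 as day 1, day 42 is May 31, 2006.
Service was by mail, adding 5 days: May 31, 2006 + 5 days = June 5, 2006.
From April 27, 2006 through May 8, 2006 inclusive is 12 days; tolling adds 12 days: June 5, 2006 + 12 days = June 17, 2006.
June 17, 2006 is Saturday; June 18, 2006 is Sunday; June 19, 2006 is a listed holiday. The next qualifying day is June 20, 2006.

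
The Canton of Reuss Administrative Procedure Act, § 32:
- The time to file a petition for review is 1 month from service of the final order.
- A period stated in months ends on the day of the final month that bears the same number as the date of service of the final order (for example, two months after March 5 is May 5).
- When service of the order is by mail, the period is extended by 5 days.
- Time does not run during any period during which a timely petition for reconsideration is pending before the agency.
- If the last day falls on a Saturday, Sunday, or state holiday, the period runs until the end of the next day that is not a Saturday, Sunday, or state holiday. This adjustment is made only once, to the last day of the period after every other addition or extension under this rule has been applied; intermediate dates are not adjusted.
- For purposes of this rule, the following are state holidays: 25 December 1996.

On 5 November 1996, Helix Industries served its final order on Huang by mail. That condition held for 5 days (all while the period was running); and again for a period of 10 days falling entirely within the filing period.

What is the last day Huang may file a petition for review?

1 month after 5 November 1996 is December 5, 1996.
Service was by mail, adding 5 days: December 5, 1996 + 5 days = December 10, 1996.
Tolling adds 5 days: December 10, 1996 + 5 days = December 15, 1996.
Tolling adds 10 days: December 15, 1996 + 10 days = December 25, 1996.
December 25, 1996 is a listed holiday. The next qualifying day is December 26, 1996.

December 26, 1996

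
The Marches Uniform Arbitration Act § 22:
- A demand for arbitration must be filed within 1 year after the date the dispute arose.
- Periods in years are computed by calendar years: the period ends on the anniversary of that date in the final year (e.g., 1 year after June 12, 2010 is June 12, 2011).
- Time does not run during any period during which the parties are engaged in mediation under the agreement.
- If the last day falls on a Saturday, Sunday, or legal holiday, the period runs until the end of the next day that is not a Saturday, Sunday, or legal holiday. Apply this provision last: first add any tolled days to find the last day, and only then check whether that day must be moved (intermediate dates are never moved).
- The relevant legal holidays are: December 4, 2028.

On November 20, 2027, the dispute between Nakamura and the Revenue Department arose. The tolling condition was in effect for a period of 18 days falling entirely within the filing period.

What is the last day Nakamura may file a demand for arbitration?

1 year after November 20, 2027 is November 20, 2028.
Tolling adds 18 days: November 20, 2028 + 18 days = December 8, 2028.
December 8, 2028 is a Friday and not a legal holiday, so no extension applies.

December 8, 2028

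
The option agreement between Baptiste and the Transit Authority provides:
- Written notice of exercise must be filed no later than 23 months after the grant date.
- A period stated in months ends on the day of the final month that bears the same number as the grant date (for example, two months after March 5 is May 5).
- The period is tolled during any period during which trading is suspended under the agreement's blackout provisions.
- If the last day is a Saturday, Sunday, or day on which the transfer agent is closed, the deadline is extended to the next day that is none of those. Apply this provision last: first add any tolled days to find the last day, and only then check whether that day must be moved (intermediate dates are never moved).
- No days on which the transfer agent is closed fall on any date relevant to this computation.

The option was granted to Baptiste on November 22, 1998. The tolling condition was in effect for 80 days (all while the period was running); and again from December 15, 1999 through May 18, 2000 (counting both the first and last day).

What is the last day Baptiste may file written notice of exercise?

June 15, 2001

23 months after November 22, 1998 is October 22, 2000.
Tolling adds 80 days: October 22, 2000 + 80 days = January 10, 2001.
From December 15, 1999 through May 18, 2000 inclusive is 156 days; tolling adds 156 days: January 10, 2001 + 156 days = June 15, 2001.
June 15, 2001 is a Friday and not a day on which the transfer agent is closed, so no extension applies.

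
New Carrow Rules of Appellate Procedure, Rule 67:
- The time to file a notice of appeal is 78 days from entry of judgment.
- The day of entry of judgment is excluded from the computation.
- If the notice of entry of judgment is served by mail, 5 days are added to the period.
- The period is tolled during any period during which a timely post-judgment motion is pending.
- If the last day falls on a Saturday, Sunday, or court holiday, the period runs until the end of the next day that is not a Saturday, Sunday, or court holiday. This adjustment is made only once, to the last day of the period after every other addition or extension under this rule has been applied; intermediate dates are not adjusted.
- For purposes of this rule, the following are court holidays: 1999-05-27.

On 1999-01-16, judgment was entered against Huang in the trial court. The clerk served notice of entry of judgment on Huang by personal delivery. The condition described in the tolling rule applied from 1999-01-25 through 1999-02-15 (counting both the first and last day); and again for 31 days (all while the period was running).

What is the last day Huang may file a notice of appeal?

78 days after 1999-01-16 is April 4, 1999.
Service was not by mail, so no mail extension applies.
From January 25, 1999 through February 15, 1999 inclusive is 22 days; tolling adds 22 days: April 4, 1999 + 22 days = April 26, 1999.
Tolling adds 31 days: April 26, 1999 + 31 days = May 27, 1999.
May 27, 1999 is a listed holiday. The next qualifying day is May 28, 1999.

May 28, 1999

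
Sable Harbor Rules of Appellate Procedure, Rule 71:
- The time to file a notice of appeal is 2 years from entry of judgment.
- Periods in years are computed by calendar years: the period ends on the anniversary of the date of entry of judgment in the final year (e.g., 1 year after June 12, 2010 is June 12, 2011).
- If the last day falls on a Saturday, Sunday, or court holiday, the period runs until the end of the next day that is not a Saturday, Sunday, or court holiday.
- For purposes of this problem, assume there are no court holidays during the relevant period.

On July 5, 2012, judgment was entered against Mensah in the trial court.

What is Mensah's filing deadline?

2 years after July 5, 2012 is July 5, 2014.
July 5, 2014 is Saturday; July 6, 2014 is Sunday. The next qualifying day is July 7, 2014.

July 7, 2014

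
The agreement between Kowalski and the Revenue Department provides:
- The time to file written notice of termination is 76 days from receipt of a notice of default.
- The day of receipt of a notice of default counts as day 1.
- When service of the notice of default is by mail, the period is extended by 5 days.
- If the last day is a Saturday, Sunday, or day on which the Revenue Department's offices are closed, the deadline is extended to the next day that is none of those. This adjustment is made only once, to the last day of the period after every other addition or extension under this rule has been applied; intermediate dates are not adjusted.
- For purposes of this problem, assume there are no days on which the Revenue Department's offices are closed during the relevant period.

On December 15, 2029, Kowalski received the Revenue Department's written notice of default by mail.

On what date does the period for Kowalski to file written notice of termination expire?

March 5, 2030

Counting December 15, 2029 as day 1, day 76 is February 28, 2030.
Service was by mail, adding 5 days: February 28, 2030 + 5 days = March 5, 2030.
March 5, 2030 is a Tuesday and not a day on which the Revenue Department's offices are closed, so no extension applies.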